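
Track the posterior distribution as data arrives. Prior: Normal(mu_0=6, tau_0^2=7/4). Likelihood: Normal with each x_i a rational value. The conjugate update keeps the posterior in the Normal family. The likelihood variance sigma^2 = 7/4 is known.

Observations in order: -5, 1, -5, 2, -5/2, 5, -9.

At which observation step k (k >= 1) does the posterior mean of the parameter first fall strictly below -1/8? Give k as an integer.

obs 1: x=-5 → posterior Normal(1/2, 7/8)
obs 2: x=1 → posterior Normal(2/3, 7/12)
obs 3: x=-5 → posterior Normal(-3/4, 7/16)
obs 4: x=2 → posterior Normal(-1/5, 7/20)
obs 5: x=-5/2 → posterior Normal(-7/12, 7/24)
obs 6: x=5 → posterior Normal(3/14, 1/4)
obs 7: x=-9 → posterior Normal(-15/16, 7/32)

k = 3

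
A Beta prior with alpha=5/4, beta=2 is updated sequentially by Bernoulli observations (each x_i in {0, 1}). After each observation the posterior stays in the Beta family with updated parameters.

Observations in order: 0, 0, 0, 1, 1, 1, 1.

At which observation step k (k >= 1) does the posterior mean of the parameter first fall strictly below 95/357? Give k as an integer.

k = 2

obs 1: x=0 → posterior Beta(5/4, 3)
obs 2: x=0 → posterior Beta(5/4, 4)
obs 3: x=0 → posterior Beta(5/4, 5)
obs 4: x=1 → posterior Beta(9/4, 5)
obs 5: x=1 → posterior Beta(13/4, 5)
obs 6: x=1 → posterior Beta(17/4, 5)
obs 7: x=1 → posterior Beta(21/4, 5)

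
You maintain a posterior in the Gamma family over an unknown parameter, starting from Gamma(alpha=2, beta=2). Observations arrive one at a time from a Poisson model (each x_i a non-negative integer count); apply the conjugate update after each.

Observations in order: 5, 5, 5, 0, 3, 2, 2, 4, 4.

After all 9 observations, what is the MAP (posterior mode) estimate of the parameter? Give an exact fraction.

obs 1: x=5 → posterior Gamma(7, 3)
obs 2: x=5 → posterior Gamma(12, 4)
obs 3: x=5 → posterior Gamma(17, 5)
obs 4: x=0 → posterior Gamma(17, 6)
obs 5: x=3 → posterior Gamma(20, 7)
obs 6: x=2 → posterior Gamma(22, 8)
obs 7: x=2 → posterior Gamma(24, 9)
obs 8: x=4 → posterior Gamma(28, 10)
obs 9: x=4 → posterior Gamma(32, 11)

31/11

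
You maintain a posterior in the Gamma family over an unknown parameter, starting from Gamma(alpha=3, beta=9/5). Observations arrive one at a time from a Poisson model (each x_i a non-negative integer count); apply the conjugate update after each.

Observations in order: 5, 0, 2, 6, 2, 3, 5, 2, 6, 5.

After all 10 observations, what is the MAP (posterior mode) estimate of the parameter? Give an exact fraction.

obs 1: x=5 → posterior Gamma(8, 14/5)
obs 2: x=0 → posterior Gamma(8, 19/5)
obs 3: x=2 → posterior Gamma(10, 24/5)
obs 4: x=6 → posterior Gamma(16, 29/5)
obs 5: x=2 → posterior Gamma(18, 34/5)
obs 6: x=3 → posterior Gamma(21, 39/5)
obs 7: x=5 → posterior Gamma(26, 44/5)
obs 8: x=2 → posterior Gamma(28, 49/5)
obs 9: x=6 → posterior Gamma(34, 54/5)
obs 10: x=5 → posterior Gamma(39, 59/5)

190/59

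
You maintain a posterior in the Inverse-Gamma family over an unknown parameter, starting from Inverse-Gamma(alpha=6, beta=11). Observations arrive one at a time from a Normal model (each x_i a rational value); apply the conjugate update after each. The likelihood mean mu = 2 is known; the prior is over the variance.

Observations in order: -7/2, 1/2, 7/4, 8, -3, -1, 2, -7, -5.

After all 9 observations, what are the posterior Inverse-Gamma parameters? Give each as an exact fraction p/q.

alpha=21/2, beta=4073/32

obs 1: x=-7/2 → posterior Inverse-Gamma(13/2, 209/8)
obs 2: x=1/2 → posterior Inverse-Gamma(7, 109/4)
obs 3: x=7/4 → posterior Inverse-Gamma(15/2, 873/32)
obs 4: x=8 → posterior Inverse-Gamma(8, 1449/32)
obs 5: x=-3 → posterior Inverse-Gamma(17/2, 1849/32)
obs 6: x=-1 → posterior Inverse-Gamma(9, 1993/32)
obs 7: x=2 → posterior Inverse-Gamma(19/2, 1993/32)
obs 8: x=-7 → posterior Inverse-Gamma(10, 3289/32)
obs 9: x=-5 → posterior Inverse-Gamma(21/2, 4073/32)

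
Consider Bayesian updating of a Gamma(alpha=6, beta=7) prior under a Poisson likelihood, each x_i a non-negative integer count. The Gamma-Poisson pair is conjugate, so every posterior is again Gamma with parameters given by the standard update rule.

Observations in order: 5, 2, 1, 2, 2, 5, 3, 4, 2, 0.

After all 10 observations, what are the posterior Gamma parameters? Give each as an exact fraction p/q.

obs 1: x=5 → posterior Gamma(11, 8)
obs 2: x=2 → posterior Gamma(13, 9)
obs 3: x=1 → posterior Gamma(14, 10)
obs 4: x=2 → posterior Gamma(16, 11)
obs 5: x=2 → posterior Gamma(18, 12)
obs 6: x=5 → posterior Gamma(23, 13)
obs 7: x=3 → posterior Gamma(26, 14)
obs 8: x=4 → posterior Gamma(30, 15)
obs 9: x=2 → posterior Gamma(32, 16)
obs 10: x=0 → posterior Gamma(32, 17)

alpha=32, beta=17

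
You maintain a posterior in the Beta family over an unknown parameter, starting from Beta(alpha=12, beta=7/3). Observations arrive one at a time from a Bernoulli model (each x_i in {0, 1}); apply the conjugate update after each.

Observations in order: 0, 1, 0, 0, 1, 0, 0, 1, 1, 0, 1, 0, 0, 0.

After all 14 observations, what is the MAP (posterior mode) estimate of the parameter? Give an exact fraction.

48/79

obs 1: x=0 → posterior Beta(12, 10/3)
obs 2: x=1 → posterior Beta(13, 10/3)
obs 3: x=0 → posterior Beta(13, 13/3)
obs 4: x=0 → posterior Beta(13, 16/3)
obs 5: x=1 → posterior Beta(14, 16/3)
obs 6: x=0 → posterior Beta(14, 19/3)
obs 7: x=0 → posterior Beta(14, 22/3)
obs 8: x=1 → posterior Beta(15, 22/3)
obs 9: x=1 → posterior Beta(16, 22/3)
obs 10: x=0 → posterior Beta(16, 25/3)
obs 11: x=1 → posterior Beta(17, 25/3)
obs 12: x=0 → posterior Beta(17, 28/3)
obs 13: x=0 → posterior Beta(17, 31/3)
obs 14: x=0 → posterior Beta(17, 34/3)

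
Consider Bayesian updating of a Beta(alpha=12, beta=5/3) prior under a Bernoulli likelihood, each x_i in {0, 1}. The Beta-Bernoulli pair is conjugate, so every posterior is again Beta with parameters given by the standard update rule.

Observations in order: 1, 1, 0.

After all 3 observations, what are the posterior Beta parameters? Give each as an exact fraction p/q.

obs 1: x=1 → posterior Beta(13, 5/3)
obs 2: x=1 → posterior Beta(14, 5/3)
obs 3: x=0 → posterior Beta(14, 8/3)

alpha=14, beta=8/3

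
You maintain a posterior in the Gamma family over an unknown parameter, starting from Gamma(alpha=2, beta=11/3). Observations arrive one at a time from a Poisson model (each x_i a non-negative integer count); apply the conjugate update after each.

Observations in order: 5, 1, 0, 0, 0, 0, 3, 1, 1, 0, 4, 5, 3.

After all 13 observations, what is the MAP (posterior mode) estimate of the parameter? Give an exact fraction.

obs 1: x=5 → posterior Gamma(7, 14/3)
obs 2: x=1 → posterior Gamma(8, 17/3)
obs 3: x=0 → posterior Gamma(8, 20/3)
obs 4: x=0 → posterior Gamma(8, 23/3)
obs 5: x=0 → posterior Gamma(8, 26/3)
obs 6: x=0 → posterior Gamma(8, 29/3)
obs 7: x=3 → posterior Gamma(11, 32/3)
obs 8: x=1 → posterior Gamma(12, 35/3)
obs 9: x=1 → posterior Gamma(13, 38/3)
obs 10: x=0 → posterior Gamma(13, 41/3)
obs 11: x=4 → posterior Gamma(17, 44/3)
obs 12: x=5 → posterior Gamma(22, 47/3)
obs 13: x=3 → posterior Gamma(25, 50/3)

36/25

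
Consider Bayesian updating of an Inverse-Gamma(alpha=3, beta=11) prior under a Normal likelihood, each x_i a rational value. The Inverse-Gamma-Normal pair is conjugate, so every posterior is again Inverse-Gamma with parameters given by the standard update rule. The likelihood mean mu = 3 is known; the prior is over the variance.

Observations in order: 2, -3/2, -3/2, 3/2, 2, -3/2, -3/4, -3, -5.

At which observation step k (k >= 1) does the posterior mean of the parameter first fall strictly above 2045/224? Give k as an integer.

k = 7

obs 1: x=2 → posterior Inverse-Gamma(7/2, 23/2)
obs 2: x=-3/2 → posterior Inverse-Gamma(4, 173/8)
obs 3: x=-3/2 → posterior Inverse-Gamma(9/2, 127/4)
obs 4: x=3/2 → posterior Inverse-Gamma(5, 263/8)
obs 5: x=2 → posterior Inverse-Gamma(11/2, 267/8)
obs 6: x=-3/2 → posterior Inverse-Gamma(6, 87/2)
obs 7: x=-3/4 → posterior Inverse-Gamma(13/2, 1617/32)
obs 8: x=-3 → posterior Inverse-Gamma(7, 2193/32)
obs 9: x=-5 → posterior Inverse-Gamma(15/2, 3217/32)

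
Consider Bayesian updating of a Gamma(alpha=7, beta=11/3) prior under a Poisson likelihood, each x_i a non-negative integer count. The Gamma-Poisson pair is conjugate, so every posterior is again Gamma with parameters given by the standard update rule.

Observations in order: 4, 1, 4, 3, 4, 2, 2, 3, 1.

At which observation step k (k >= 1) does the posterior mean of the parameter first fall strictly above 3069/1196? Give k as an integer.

obs 1: x=4 → posterior Gamma(11, 14/3)
obs 2: x=1 → posterior Gamma(12, 17/3)
obs 3: x=4 → posterior Gamma(16, 20/3)
obs 4: x=3 → posterior Gamma(19, 23/3)
obs 5: x=4 → posterior Gamma(23, 26/3)
obs 6: x=2 → posterior Gamma(25, 29/3)
obs 7: x=2 → posterior Gamma(27, 32/3)
obs 8: x=3 → posterior Gamma(30, 35/3)
obs 9: x=1 → posterior Gamma(31, 38/3)

k = 5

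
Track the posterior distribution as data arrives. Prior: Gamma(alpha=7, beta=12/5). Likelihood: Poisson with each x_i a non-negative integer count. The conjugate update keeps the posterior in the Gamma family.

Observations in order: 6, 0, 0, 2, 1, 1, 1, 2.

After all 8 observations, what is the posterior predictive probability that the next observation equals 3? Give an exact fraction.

4022514391269047021679922899719290880000/24272900770553981941874687268486966725193

obs 1: x=6 → posterior Gamma(13, 17/5)
obs 2: x=0 → posterior Gamma(13, 22/5)
obs 3: x=0 → posterior Gamma(13, 27/5)
obs 4: x=2 → posterior Gamma(15, 32/5)
obs 5: x=1 → posterior Gamma(16, 37/5)
obs 6: x=1 → posterior Gamma(17, 42/5)
obs 7: x=1 → posterior Gamma(18, 47/5)
obs 8: x=2 → posterior Gamma(20, 52/5)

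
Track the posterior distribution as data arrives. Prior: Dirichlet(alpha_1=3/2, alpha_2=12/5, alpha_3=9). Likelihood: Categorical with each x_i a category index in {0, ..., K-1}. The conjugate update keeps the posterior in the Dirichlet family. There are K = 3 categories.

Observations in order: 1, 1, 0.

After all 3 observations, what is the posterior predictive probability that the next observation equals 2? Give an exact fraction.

30/53

obs 1: x=1 → posterior Dirichlet(3/2, 17/5, 9)
obs 2: x=1 → posterior Dirichlet(3/2, 22/5, 9)
obs 3: x=0 → posterior Dirichlet(5/2, 22/5, 9)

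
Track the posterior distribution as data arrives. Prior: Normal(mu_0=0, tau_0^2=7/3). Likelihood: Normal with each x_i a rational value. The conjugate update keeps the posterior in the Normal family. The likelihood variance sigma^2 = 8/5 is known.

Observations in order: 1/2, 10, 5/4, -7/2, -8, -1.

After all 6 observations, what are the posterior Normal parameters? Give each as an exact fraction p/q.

obs 1: x=1/2 → posterior Normal(35/118, 56/59)
obs 2: x=10 → posterior Normal(735/188, 28/47)
obs 3: x=5/4 → posterior Normal(1645/516, 56/129)
obs 4: x=-7/2 → posterior Normal(1155/656, 14/41)
obs 5: x=-8 → posterior Normal(35/796, 56/199)
obs 6: x=-1 → posterior Normal(-35/312, 28/117)

mu_0=-35/312, tau_0^2=28/117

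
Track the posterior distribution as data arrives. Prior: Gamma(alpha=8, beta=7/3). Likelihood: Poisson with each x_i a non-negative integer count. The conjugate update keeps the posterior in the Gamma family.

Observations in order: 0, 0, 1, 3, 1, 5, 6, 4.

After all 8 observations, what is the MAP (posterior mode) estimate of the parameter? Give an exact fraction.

81/31

obs 1: x=0 → posterior Gamma(8, 10/3)
obs 2: x=0 → posterior Gamma(8, 13/3)
obs 3: x=1 → posterior Gamma(9, 16/3)
obs 4: x=3 → posterior Gamma(12, 19/3)
obs 5: x=1 → posterior Gamma(13, 22/3)
obs 6: x=5 → posterior Gamma(18, 25/3)
obs 7: x=6 → posterior Gamma(24, 28/3)
obs 8: x=4 → posterior Gamma(28, 31/3)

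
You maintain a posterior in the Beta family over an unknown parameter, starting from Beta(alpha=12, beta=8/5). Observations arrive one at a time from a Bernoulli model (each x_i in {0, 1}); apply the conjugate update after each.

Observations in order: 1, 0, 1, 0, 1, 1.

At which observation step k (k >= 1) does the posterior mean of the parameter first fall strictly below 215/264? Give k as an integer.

k = 4

obs 1: x=1 → posterior Beta(13, 8/5)
obs 2: x=0 → posterior Beta(13, 13/5)
obs 3: x=1 → posterior Beta(14, 13/5)
obs 4: x=0 → posterior Beta(14, 18/5)
obs 5: x=1 → posterior Beta(15, 18/5)
obs 6: x=1 → posterior Beta(16, 18/5)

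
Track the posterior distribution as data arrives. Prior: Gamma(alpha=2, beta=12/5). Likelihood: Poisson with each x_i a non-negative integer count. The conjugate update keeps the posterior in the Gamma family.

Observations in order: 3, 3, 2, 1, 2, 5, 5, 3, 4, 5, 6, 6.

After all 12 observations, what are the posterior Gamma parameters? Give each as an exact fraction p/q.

obs 1: x=3 → posterior Gamma(5, 17/5)
obs 2: x=3 → posterior Gamma(8, 22/5)
obs 3: x=2 → posterior Gamma(10, 27/5)
obs 4: x=1 → posterior Gamma(11, 32/5)
obs 5: x=2 → posterior Gamma(13, 37/5)
obs 6: x=5 → posterior Gamma(18, 42/5)
obs 7: x=5 → posterior Gamma(23, 47/5)
obs 8: x=3 → posterior Gamma(26, 52/5)
obs 9: x=4 → posterior Gamma(30, 57/5)
obs 10: x=5 → posterior Gamma(35, 62/5)
obs 11: x=6 → posterior Gamma(41, 67/5)
obs 12: x=6 → posterior Gamma(47, 72/5)

alpha=47, beta=72/5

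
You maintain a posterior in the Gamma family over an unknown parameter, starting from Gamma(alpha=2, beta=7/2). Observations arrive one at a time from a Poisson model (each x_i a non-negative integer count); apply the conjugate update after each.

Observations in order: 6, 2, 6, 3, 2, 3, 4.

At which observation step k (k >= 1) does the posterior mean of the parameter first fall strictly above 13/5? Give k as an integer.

obs 1: x=6 → posterior Gamma(8, 9/2)
obs 2: x=2 → posterior Gamma(10, 11/2)
obs 3: x=6 → posterior Gamma(16, 13/2)
obs 4: x=3 → posterior Gamma(19, 15/2)
obs 5: x=2 → posterior Gamma(21, 17/2)
obs 6: x=3 → posterior Gamma(24, 19/2)
obs 7: x=4 → posterior Gamma(28, 21/2)

k = 7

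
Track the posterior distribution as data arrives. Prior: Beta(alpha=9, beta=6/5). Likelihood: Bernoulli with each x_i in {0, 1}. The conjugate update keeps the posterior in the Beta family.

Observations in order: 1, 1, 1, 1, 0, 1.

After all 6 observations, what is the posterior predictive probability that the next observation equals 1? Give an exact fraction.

70/81

obs 1: x=1 → posterior Beta(10, 6/5)
obs 2: x=1 → posterior Beta(11, 6/5)
obs 3: x=1 → posterior Beta(12, 6/5)
obs 4: x=1 → posterior Beta(13, 6/5)
obs 5: x=0 → posterior Beta(13, 11/5)
obs 6: x=1 → posterior Beta(14, 11/5)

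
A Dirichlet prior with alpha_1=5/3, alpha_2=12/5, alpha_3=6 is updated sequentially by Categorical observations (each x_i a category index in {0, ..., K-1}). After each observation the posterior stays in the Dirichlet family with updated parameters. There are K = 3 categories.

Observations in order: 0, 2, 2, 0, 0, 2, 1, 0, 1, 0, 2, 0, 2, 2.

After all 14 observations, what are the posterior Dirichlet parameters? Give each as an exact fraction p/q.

obs 1: x=0 → posterior Dirichlet(8/3, 12/5, 6)
obs 2: x=2 → posterior Dirichlet(8/3, 12/5, 7)
obs 3: x=2 → posterior Dirichlet(8/3, 12/5, 8)
obs 4: x=0 → posterior Dirichlet(11/3, 12/5, 8)
obs 5: x=0 → posterior Dirichlet(14/3, 12/5, 8)
obs 6: x=2 → posterior Dirichlet(14/3, 12/5, 9)
obs 7: x=1 → posterior Dirichlet(14/3, 17/5, 9)
obs 8: x=0 → posterior Dirichlet(17/3, 17/5, 9)
obs 9: x=1 → posterior Dirichlet(17/3, 22/5, 9)
obs 10: x=0 → posterior Dirichlet(20/3, 22/5, 9)
obs 11: x=2 → posterior Dirichlet(20/3, 22/5, 10)
obs 12: x=0 → posterior Dirichlet(23/3, 22/5, 10)
obs 13: x=2 → posterior Dirichlet(23/3, 22/5, 11)
obs 14: x=2 → posterior Dirichlet(23/3, 22/5, 12)

alpha_1=23/3, alpha_2=22/5, alpha_3=12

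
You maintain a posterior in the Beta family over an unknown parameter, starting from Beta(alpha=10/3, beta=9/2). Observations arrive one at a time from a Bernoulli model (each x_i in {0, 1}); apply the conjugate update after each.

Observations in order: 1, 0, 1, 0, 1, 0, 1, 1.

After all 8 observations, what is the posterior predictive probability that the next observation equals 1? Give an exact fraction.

10/19

obs 1: x=1 → posterior Beta(13/3, 9/2)
obs 2: x=0 → posterior Beta(13/3, 11/2)
obs 3: x=1 → posterior Beta(16/3, 11/2)
obs 4: x=0 → posterior Beta(16/3, 13/2)
obs 5: x=1 → posterior Beta(19/3, 13/2)
obs 6: x=0 → posterior Beta(19/3, 15/2)
obs 7: x=1 → posterior Beta(22/3, 15/2)
obs 8: x=1 → posterior Beta(25/3, 15/2)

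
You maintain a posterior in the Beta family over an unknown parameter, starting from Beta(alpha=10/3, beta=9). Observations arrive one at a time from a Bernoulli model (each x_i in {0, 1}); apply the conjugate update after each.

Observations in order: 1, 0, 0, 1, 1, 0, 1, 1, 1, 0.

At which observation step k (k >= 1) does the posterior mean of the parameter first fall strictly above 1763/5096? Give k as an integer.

k = 5

obs 1: x=1 → posterior Beta(13/3, 9)
obs 2: x=0 → posterior Beta(13/3, 10)
obs 3: x=0 → posterior Beta(13/3, 11)
obs 4: x=1 → posterior Beta(16/3, 11)
obs 5: x=1 → posterior Beta(19/3, 11)
obs 6: x=0 → posterior Beta(19/3, 12)
obs 7: x=1 → posterior Beta(22/3, 12)
obs 8: x=1 → posterior Beta(25/3, 12)
obs 9: x=1 → posterior Beta(28/3, 12)
obs 10: x=0 → posterior Beta(28/3, 13)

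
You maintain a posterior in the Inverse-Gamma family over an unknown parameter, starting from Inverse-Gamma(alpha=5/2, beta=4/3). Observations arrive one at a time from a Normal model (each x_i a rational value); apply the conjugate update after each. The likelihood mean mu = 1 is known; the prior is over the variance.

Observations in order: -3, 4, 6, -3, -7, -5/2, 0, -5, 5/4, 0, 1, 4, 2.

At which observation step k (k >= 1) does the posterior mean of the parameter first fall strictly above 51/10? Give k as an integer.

k = 2

obs 1: x=-3 → posterior Inverse-Gamma(3, 28/3)
obs 2: x=4 → posterior Inverse-Gamma(7/2, 83/6)
obs 3: x=6 → posterior Inverse-Gamma(4, 79/3)
obs 4: x=-3 → posterior Inverse-Gamma(9/2, 103/3)
obs 5: x=-7 → posterior Inverse-Gamma(5, 199/3)
obs 6: x=-5/2 → posterior Inverse-Gamma(11/2, 1739/24)
obs 7: x=0 → posterior Inverse-Gamma(6, 1751/24)
obs 8: x=-5 → posterior Inverse-Gamma(13/2, 2183/24)
obs 9: x=5/4 → posterior Inverse-Gamma(7, 8735/96)
obs 10: x=0 → posterior Inverse-Gamma(15/2, 8783/96)
obs 11: x=1 → posterior Inverse-Gamma(8, 8783/96)
obs 12: x=4 → posterior Inverse-Gamma(17/2, 9215/96)
obs 13: x=2 → posterior Inverse-Gamma(9, 9263/96)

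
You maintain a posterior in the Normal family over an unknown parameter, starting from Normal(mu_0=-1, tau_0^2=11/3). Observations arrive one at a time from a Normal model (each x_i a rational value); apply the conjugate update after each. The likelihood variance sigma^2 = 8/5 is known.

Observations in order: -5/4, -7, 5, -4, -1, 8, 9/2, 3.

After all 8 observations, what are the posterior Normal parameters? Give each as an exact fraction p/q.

obs 1: x=-5/4 → posterior Normal(-371/316, 88/79)
obs 2: x=-7 → posterior Normal(-1911/536, 44/67)
obs 3: x=5 → posterior Normal(-811/756, 88/189)
obs 4: x=-4 → posterior Normal(-1691/976, 22/61)
obs 5: x=-1 → posterior Normal(-147/92, 88/299)
obs 6: x=8 → posterior Normal(-151/1416, 44/177)
obs 7: x=9/2 → posterior Normal(839/1636, 88/409)
obs 8: x=3 → posterior Normal(1499/1856, 11/58)

mu_0=1499/1856, tau_0^2=11/58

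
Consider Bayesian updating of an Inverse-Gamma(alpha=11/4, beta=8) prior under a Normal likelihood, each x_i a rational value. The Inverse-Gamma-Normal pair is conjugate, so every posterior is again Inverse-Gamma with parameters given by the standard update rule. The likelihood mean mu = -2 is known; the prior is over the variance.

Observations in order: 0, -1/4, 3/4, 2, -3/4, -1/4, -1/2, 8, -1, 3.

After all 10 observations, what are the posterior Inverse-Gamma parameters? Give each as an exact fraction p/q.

obs 1: x=0 → posterior Inverse-Gamma(13/4, 10)
obs 2: x=-1/4 → posterior Inverse-Gamma(15/4, 369/32)
obs 3: x=3/4 → posterior Inverse-Gamma(17/4, 245/16)
obs 4: x=2 → posterior Inverse-Gamma(19/4, 373/16)
obs 5: x=-3/4 → posterior Inverse-Gamma(21/4, 771/32)
obs 6: x=-1/4 → posterior Inverse-Gamma(23/4, 205/8)
obs 7: x=-1/2 → posterior Inverse-Gamma(25/4, 107/4)
obs 8: x=8 → posterior Inverse-Gamma(27/4, 307/4)
obs 9: x=-1 → posterior Inverse-Gamma(29/4, 309/4)
obs 10: x=3 → posterior Inverse-Gamma(31/4, 359/4)

alpha=31/4, beta=359/4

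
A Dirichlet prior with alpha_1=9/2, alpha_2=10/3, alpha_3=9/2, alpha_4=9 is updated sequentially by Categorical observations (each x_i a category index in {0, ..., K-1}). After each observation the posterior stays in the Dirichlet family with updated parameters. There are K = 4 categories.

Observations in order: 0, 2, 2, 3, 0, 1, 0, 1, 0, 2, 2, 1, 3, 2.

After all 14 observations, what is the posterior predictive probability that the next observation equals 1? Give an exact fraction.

obs 1: x=0 → posterior Dirichlet(11/2, 10/3, 9/2, 9)
obs 2: x=2 → posterior Dirichlet(11/2, 10/3, 11/2, 9)
obs 3: x=2 → posterior Dirichlet(11/2, 10/3, 13/2, 9)
obs 4: x=3 → posterior Dirichlet(11/2, 10/3, 13/2, 10)
obs 5: x=0 → posterior Dirichlet(13/2, 10/3, 13/2, 10)
obs 6: x=1 → posterior Dirichlet(13/2, 13/3, 13/2, 10)
obs 7: x=0 → posterior Dirichlet(15/2, 13/3, 13/2, 10)
obs 8: x=1 → posterior Dirichlet(15/2, 16/3, 13/2, 10)
obs 9: x=0 → posterior Dirichlet(17/2, 16/3, 13/2, 10)
obs 10: x=2 → posterior Dirichlet(17/2, 16/3, 15/2, 10)
obs 11: x=2 → posterior Dirichlet(17/2, 16/3, 17/2, 10)
obs 12: x=1 → posterior Dirichlet(17/2, 19/3, 17/2, 10)
obs 13: x=3 → posterior Dirichlet(17/2, 19/3, 17/2, 11)
obs 14: x=2 → posterior Dirichlet(17/2, 19/3, 19/2, 11)

19/106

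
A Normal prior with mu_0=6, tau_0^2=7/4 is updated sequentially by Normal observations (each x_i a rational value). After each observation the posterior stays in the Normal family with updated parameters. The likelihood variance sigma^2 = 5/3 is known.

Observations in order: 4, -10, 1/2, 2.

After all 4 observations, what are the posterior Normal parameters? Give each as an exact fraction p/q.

obs 1: x=4 → posterior Normal(204/41, 35/41)
obs 2: x=-10 → posterior Normal(-3/31, 35/62)
obs 3: x=1/2 → posterior Normal(9/166, 35/83)
obs 4: x=2 → posterior Normal(93/208, 35/104)

mu_0=93/208, tau_0^2=35/104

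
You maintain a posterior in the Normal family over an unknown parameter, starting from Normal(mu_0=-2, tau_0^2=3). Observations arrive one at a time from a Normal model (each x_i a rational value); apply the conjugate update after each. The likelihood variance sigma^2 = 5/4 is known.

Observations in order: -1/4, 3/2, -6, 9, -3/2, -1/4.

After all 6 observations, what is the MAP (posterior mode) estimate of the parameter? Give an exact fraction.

obs 1: x=-1/4 → posterior Normal(-13/17, 15/17)
obs 2: x=3/2 → posterior Normal(5/29, 15/29)
obs 3: x=-6 → posterior Normal(-67/41, 15/41)
obs 4: x=9 → posterior Normal(41/53, 15/53)
obs 5: x=-3/2 → posterior Normal(23/65, 3/13)
obs 6: x=-1/4 → posterior Normal(20/77, 15/77)

20/77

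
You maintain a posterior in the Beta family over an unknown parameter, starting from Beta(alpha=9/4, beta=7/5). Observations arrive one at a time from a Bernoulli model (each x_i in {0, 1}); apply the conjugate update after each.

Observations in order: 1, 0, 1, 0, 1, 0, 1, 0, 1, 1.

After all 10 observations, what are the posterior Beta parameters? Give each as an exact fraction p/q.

alpha=33/4, beta=27/5

obs 1: x=1 → posterior Beta(13/4, 7/5)
obs 2: x=0 → posterior Beta(13/4, 12/5)
obs 3: x=1 → posterior Beta(17/4, 12/5)
obs 4: x=0 → posterior Beta(17/4, 17/5)
obs 5: x=1 → posterior Beta(21/4, 17/5)
obs 6: x=0 → posterior Beta(21/4, 22/5)
obs 7: x=1 → posterior Beta(25/4, 22/5)
obs 8: x=0 → posterior Beta(25/4, 27/5)
obs 9: x=1 → posterior Beta(29/4, 27/5)
obs 10: x=1 → posterior Beta(33/4, 27/5)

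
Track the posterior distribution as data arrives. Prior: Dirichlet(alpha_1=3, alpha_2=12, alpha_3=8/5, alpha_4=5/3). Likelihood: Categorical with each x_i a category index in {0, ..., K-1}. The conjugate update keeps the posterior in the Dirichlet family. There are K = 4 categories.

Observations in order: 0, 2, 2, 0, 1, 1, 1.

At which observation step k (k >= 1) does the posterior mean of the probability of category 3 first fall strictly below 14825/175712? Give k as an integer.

k = 2

obs 1: x=0 → posterior Dirichlet(4, 12, 8/5, 5/3)
obs 2: x=2 → posterior Dirichlet(4, 12, 13/5, 5/3)
obs 3: x=2 → posterior Dirichlet(4, 12, 18/5, 5/3)
obs 4: x=0 → posterior Dirichlet(5, 12, 18/5, 5/3)
obs 5: x=1 → posterior Dirichlet(5, 13, 18/5, 5/3)
obs 6: x=1 → posterior Dirichlet(5, 14, 18/5, 5/3)
obs 7: x=1 → posterior Dirichlet(5, 15, 18/5, 5/3)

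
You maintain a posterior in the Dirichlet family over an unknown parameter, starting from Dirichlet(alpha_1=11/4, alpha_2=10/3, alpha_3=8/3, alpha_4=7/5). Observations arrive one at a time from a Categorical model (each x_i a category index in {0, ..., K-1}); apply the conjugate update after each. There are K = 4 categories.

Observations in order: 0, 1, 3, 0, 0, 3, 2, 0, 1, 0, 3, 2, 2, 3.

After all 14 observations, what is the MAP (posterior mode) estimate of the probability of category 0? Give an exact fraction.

obs 1: x=0 → posterior Dirichlet(15/4, 10/3, 8/3, 7/5)
obs 2: x=1 → posterior Dirichlet(15/4, 13/3, 8/3, 7/5)
obs 3: x=3 → posterior Dirichlet(15/4, 13/3, 8/3, 12/5)
obs 4: x=0 → posterior Dirichlet(19/4, 13/3, 8/3, 12/5)
obs 5: x=0 → posterior Dirichlet(23/4, 13/3, 8/3, 12/5)
obs 6: x=3 → posterior Dirichlet(23/4, 13/3, 8/3, 17/5)
obs 7: x=2 → posterior Dirichlet(23/4, 13/3, 11/3, 17/5)
obs 8: x=0 → posterior Dirichlet(27/4, 13/3, 11/3, 17/5)
obs 9: x=1 → posterior Dirichlet(27/4, 16/3, 11/3, 17/5)
obs 10: x=0 → posterior Dirichlet(31/4, 16/3, 11/3, 17/5)
obs 11: x=3 → posterior Dirichlet(31/4, 16/3, 11/3, 22/5)
obs 12: x=2 → posterior Dirichlet(31/4, 16/3, 14/3, 22/5)
obs 13: x=2 → posterior Dirichlet(31/4, 16/3, 17/3, 22/5)
obs 14: x=3 → posterior Dirichlet(31/4, 16/3, 17/3, 27/5)

135/403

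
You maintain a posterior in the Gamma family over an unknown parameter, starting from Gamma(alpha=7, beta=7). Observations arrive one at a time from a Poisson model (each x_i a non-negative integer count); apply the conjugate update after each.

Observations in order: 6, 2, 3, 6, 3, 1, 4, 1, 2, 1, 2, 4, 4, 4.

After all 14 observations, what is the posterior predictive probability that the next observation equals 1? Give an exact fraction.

32277860876267975659661411891165716663852230572779683112345932275025/145387385353567649798436086843507874727297365501832698275490235940864

obs 1: x=6 → posterior Gamma(13, 8)
obs 2: x=2 → posterior Gamma(15, 9)
obs 3: x=3 → posterior Gamma(18, 10)
obs 4: x=6 → posterior Gamma(24, 11)
obs 5: x=3 → posterior Gamma(27, 12)
obs 6: x=1 → posterior Gamma(28, 13)
obs 7: x=4 → posterior Gamma(32, 14)
obs 8: x=1 → posterior Gamma(33, 15)
obs 9: x=2 → posterior Gamma(35, 16)
obs 10: x=1 → posterior Gamma(36, 17)
obs 11: x=2 → posterior Gamma(38, 18)
obs 12: x=4 → posterior Gamma(42, 19)
obs 13: x=4 → posterior Gamma(46, 20)
obs 14: x=4 → posterior Gamma(50, 21)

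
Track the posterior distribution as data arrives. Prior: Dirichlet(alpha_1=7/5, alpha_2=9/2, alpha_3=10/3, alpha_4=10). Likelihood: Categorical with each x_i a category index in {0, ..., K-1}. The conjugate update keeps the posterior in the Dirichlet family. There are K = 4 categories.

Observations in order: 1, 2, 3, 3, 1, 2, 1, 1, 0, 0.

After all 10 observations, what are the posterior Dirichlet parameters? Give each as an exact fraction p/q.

obs 1: x=1 → posterior Dirichlet(7/5, 11/2, 10/3, 10)
obs 2: x=2 → posterior Dirichlet(7/5, 11/2, 13/3, 10)
obs 3: x=3 → posterior Dirichlet(7/5, 11/2, 13/3, 11)
obs 4: x=3 → posterior Dirichlet(7/5, 11/2, 13/3, 12)
obs 5: x=1 → posterior Dirichlet(7/5, 13/2, 13/3, 12)
obs 6: x=2 → posterior Dirichlet(7/5, 13/2, 16/3, 12)
obs 7: x=1 → posterior Dirichlet(7/5, 15/2, 16/3, 12)
obs 8: x=1 → posterior Dirichlet(7/5, 17/2, 16/3, 12)
obs 9: x=0 → posterior Dirichlet(12/5, 17/2, 16/3, 12)
obs 10: x=0 → posterior Dirichlet(17/5, 17/2, 16/3, 12)

alpha_1=17/5, alpha_2=17/2, alpha_3=16/3, alpha_4=12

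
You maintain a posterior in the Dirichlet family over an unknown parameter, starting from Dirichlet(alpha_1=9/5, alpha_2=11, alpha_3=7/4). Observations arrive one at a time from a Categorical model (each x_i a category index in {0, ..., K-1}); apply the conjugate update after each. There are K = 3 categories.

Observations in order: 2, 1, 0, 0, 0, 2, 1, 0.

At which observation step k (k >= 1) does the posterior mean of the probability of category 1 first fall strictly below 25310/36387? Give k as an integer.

k = 3

obs 1: x=2 → posterior Dirichlet(9/5, 11, 11/4)
obs 2: x=1 → posterior Dirichlet(9/5, 12, 11/4)
obs 3: x=0 → posterior Dirichlet(14/5, 12, 11/4)
obs 4: x=0 → posterior Dirichlet(19/5, 12, 11/4)
obs 5: x=0 → posterior Dirichlet(24/5, 12, 11/4)
obs 6: x=2 → posterior Dirichlet(24/5, 12, 15/4)
obs 7: x=1 → posterior Dirichlet(24/5, 13, 15/4)
obs 8: x=0 → posterior Dirichlet(29/5, 13, 15/4)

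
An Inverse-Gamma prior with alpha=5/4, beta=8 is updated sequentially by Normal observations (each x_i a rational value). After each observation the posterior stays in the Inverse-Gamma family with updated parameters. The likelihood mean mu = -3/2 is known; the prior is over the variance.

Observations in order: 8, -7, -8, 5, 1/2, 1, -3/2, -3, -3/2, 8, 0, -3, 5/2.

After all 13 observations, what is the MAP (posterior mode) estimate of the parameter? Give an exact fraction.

obs 1: x=8 → posterior Inverse-Gamma(7/4, 425/8)
obs 2: x=-7 → posterior Inverse-Gamma(9/4, 273/4)
obs 3: x=-8 → posterior Inverse-Gamma(11/4, 715/8)
obs 4: x=5 → posterior Inverse-Gamma(13/4, 221/2)
obs 5: x=1/2 → posterior Inverse-Gamma(15/4, 225/2)
obs 6: x=1 → posterior Inverse-Gamma(17/4, 925/8)
obs 7: x=-3/2 → posterior Inverse-Gamma(19/4, 925/8)
obs 8: x=-3 → posterior Inverse-Gamma(21/4, 467/4)
obs 9: x=-3/2 → posterior Inverse-Gamma(23/4, 467/4)
obs 10: x=8 → posterior Inverse-Gamma(25/4, 1295/8)
obs 11: x=0 → posterior Inverse-Gamma(27/4, 163)
obs 12: x=-3 → posterior Inverse-Gamma(29/4, 1313/8)
obs 13: x=5/2 → posterior Inverse-Gamma(31/4, 1377/8)

1377/70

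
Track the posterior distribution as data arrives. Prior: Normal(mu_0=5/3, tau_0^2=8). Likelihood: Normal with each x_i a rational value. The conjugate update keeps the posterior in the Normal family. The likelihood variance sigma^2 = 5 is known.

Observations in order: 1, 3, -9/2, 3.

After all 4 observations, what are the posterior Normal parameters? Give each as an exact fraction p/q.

obs 1: x=1 → posterior Normal(49/39, 40/13)
obs 2: x=3 → posterior Normal(121/63, 40/21)
obs 3: x=-9/2 → posterior Normal(13/87, 40/29)
obs 4: x=3 → posterior Normal(85/111, 40/37)

mu_0=85/111, tau_0^2=40/37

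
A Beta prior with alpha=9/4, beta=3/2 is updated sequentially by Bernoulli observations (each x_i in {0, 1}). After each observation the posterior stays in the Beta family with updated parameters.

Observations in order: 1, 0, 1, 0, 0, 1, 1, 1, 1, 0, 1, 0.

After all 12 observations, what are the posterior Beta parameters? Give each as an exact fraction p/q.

obs 1: x=1 → posterior Beta(13/4, 3/2)
obs 2: x=0 → posterior Beta(13/4, 5/2)
obs 3: x=1 → posterior Beta(17/4, 5/2)
obs 4: x=0 → posterior Beta(17/4, 7/2)
obs 5: x=0 → posterior Beta(17/4, 9/2)
obs 6: x=1 → posterior Beta(21/4, 9/2)
obs 7: x=1 → posterior Beta(25/4, 9/2)
obs 8: x=1 → posterior Beta(29/4, 9/2)
obs 9: x=1 → posterior Beta(33/4, 9/2)
obs 10: x=0 → posterior Beta(33/4, 11/2)
obs 11: x=1 → posterior Beta(37/4, 11/2)
obs 12: x=0 → posterior Beta(37/4, 13/2)

alpha=37/4, beta=13/2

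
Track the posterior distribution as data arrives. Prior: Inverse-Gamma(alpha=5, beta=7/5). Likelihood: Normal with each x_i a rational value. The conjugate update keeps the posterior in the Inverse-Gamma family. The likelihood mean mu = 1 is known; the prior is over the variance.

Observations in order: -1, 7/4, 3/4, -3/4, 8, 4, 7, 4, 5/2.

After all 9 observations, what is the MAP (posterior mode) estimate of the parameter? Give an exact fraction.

9259/1680

obs 1: x=-1 → posterior Inverse-Gamma(11/2, 17/5)
obs 2: x=7/4 → posterior Inverse-Gamma(6, 589/160)
obs 3: x=3/4 → posterior Inverse-Gamma(13/2, 297/80)
obs 4: x=-3/4 → posterior Inverse-Gamma(7, 839/160)
obs 5: x=8 → posterior Inverse-Gamma(15/2, 4759/160)
obs 6: x=4 → posterior Inverse-Gamma(8, 5479/160)
obs 7: x=7 → posterior Inverse-Gamma(17/2, 8359/160)
obs 8: x=4 → posterior Inverse-Gamma(9, 9079/160)
obs 9: x=5/2 → posterior Inverse-Gamma(19/2, 9259/160)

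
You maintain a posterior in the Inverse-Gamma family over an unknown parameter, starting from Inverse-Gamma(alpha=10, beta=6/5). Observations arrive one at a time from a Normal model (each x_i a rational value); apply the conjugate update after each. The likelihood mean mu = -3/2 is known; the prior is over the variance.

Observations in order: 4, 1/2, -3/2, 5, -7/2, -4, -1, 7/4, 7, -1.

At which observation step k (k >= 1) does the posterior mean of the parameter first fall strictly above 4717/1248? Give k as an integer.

k = 8

obs 1: x=4 → posterior Inverse-Gamma(21/2, 653/40)
obs 2: x=1/2 → posterior Inverse-Gamma(11, 733/40)
obs 3: x=-3/2 → posterior Inverse-Gamma(23/2, 733/40)
obs 4: x=5 → posterior Inverse-Gamma(12, 789/20)
obs 5: x=-7/2 → posterior Inverse-Gamma(25/2, 829/20)
obs 6: x=-4 → posterior Inverse-Gamma(13, 1783/40)
obs 7: x=-1 → posterior Inverse-Gamma(27/2, 447/10)
obs 8: x=7/4 → posterior Inverse-Gamma(14, 7997/160)
obs 9: x=7 → posterior Inverse-Gamma(29/2, 13777/160)
obs 10: x=-1 → posterior Inverse-Gamma(15, 13797/160)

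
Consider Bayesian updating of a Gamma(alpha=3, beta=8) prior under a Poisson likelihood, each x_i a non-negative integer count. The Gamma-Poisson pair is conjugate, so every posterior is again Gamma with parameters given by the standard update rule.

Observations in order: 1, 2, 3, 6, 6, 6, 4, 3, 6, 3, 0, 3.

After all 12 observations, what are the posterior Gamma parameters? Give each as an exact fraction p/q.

obs 1: x=1 → posterior Gamma(4, 9)
obs 2: x=2 → posterior Gamma(6, 10)
obs 3: x=3 → posterior Gamma(9, 11)
obs 4: x=6 → posterior Gamma(15, 12)
obs 5: x=6 → posterior Gamma(21, 13)
obs 6: x=6 → posterior Gamma(27, 14)
obs 7: x=4 → posterior Gamma(31, 15)
obs 8: x=3 → posterior Gamma(34, 16)
obs 9: x=6 → posterior Gamma(40, 17)
obs 10: x=3 → posterior Gamma(43, 18)
obs 11: x=0 → posterior Gamma(43, 19)
obs 12: x=3 → posterior Gamma(46, 20)

alpha=46, beta=20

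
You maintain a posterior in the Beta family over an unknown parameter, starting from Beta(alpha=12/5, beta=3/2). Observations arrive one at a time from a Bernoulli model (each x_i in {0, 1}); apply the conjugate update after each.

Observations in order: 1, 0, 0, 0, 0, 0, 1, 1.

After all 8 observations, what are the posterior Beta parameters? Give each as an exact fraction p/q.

alpha=27/5, beta=13/2

obs 1: x=1 → posterior Beta(17/5, 3/2)
obs 2: x=0 → posterior Beta(17/5, 5/2)
obs 3: x=0 → posterior Beta(17/5, 7/2)
obs 4: x=0 → posterior Beta(17/5, 9/2)
obs 5: x=0 → posterior Beta(17/5, 11/2)
obs 6: x=0 → posterior Beta(17/5, 13/2)
obs 7: x=1 → posterior Beta(22/5, 13/2)
obs 8: x=1 → posterior Beta(27/5, 13/2)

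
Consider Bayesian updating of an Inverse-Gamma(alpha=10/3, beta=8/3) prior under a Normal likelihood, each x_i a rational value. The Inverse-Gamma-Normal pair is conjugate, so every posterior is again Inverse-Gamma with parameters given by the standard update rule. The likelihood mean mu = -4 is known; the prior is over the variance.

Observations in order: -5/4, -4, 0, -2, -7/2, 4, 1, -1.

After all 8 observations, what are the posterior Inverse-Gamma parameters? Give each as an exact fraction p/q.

obs 1: x=-5/4 → posterior Inverse-Gamma(23/6, 619/96)
obs 2: x=-4 → posterior Inverse-Gamma(13/3, 619/96)
obs 3: x=0 → posterior Inverse-Gamma(29/6, 1387/96)
obs 4: x=-2 → posterior Inverse-Gamma(16/3, 1579/96)
obs 5: x=-7/2 → posterior Inverse-Gamma(35/6, 1591/96)
obs 6: x=4 → posterior Inverse-Gamma(19/3, 4663/96)
obs 7: x=1 → posterior Inverse-Gamma(41/6, 5863/96)
obs 8: x=-1 → posterior Inverse-Gamma(22/3, 6295/96)

alpha=22/3, beta=6295/96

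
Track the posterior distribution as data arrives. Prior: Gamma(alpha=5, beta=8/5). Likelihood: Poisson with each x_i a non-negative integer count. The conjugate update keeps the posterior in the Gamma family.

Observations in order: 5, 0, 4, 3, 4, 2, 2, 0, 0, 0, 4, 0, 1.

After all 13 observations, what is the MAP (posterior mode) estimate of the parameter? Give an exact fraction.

obs 1: x=5 → posterior Gamma(10, 13/5)
obs 2: x=0 → posterior Gamma(10, 18/5)
obs 3: x=4 → posterior Gamma(14, 23/5)
obs 4: x=3 → posterior Gamma(17, 28/5)
obs 5: x=4 → posterior Gamma(21, 33/5)
obs 6: x=2 → posterior Gamma(23, 38/5)
obs 7: x=2 → posterior Gamma(25, 43/5)
obs 8: x=0 → posterior Gamma(25, 48/5)
obs 9: x=0 → posterior Gamma(25, 53/5)
obs 10: x=0 → posterior Gamma(25, 58/5)
obs 11: x=4 → posterior Gamma(29, 63/5)
obs 12: x=0 → posterior Gamma(29, 68/5)
obs 13: x=1 → posterior Gamma(30, 73/5)

145/73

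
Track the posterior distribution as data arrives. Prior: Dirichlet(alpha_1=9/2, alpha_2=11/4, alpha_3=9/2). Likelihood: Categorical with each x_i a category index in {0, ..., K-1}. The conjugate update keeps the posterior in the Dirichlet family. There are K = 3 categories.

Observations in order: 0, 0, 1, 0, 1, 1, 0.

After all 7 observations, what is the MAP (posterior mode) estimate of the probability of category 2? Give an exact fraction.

2/9

obs 1: x=0 → posterior Dirichlet(11/2, 11/4, 9/2)
obs 2: x=0 → posterior Dirichlet(13/2, 11/4, 9/2)
obs 3: x=1 → posterior Dirichlet(13/2, 15/4, 9/2)
obs 4: x=0 → posterior Dirichlet(15/2, 15/4, 9/2)
obs 5: x=1 → posterior Dirichlet(15/2, 19/4, 9/2)
obs 6: x=1 → posterior Dirichlet(15/2, 23/4, 9/2)
obs 7: x=0 → posterior Dirichlet(17/2, 23/4, 9/2)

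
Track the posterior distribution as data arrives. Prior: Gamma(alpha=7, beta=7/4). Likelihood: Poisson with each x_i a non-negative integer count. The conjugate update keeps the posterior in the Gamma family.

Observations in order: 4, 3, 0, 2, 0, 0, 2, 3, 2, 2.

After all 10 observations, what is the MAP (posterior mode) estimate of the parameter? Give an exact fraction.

obs 1: x=4 → posterior Gamma(11, 11/4)
obs 2: x=3 → posterior Gamma(14, 15/4)
obs 3: x=0 → posterior Gamma(14, 19/4)
obs 4: x=2 → posterior Gamma(16, 23/4)
obs 5: x=0 → posterior Gamma(16, 27/4)
obs 6: x=0 → posterior Gamma(16, 31/4)
obs 7: x=2 → posterior Gamma(18, 35/4)
obs 8: x=3 → posterior Gamma(21, 39/4)
obs 9: x=2 → posterior Gamma(23, 43/4)
obs 10: x=2 → posterior Gamma(25, 47/4)

96/47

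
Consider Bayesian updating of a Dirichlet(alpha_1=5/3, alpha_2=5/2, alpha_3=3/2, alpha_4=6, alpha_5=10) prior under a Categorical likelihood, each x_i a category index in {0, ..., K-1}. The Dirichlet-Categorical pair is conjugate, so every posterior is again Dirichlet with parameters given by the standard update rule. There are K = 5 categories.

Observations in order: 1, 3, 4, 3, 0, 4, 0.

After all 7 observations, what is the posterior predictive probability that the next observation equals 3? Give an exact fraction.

12/43

obs 1: x=1 → posterior Dirichlet(5/3, 7/2, 3/2, 6, 10)
obs 2: x=3 → posterior Dirichlet(5/3, 7/2, 3/2, 7, 10)
obs 3: x=4 → posterior Dirichlet(5/3, 7/2, 3/2, 7, 11)
obs 4: x=3 → posterior Dirichlet(5/3, 7/2, 3/2, 8, 11)
obs 5: x=0 → posterior Dirichlet(8/3, 7/2, 3/2, 8, 11)
obs 6: x=4 → posterior Dirichlet(8/3, 7/2, 3/2, 8, 12)
obs 7: x=0 → posterior Dirichlet(11/3, 7/2, 3/2, 8, 12)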